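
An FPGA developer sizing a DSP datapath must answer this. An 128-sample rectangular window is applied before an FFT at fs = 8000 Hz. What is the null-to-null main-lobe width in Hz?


Main lobe width for a rectangular window:
Width = 2 * fs / N
      = 2 * 8000 / 128
      = 16000 / 128
      = 125.0 Hz

125.0 Hz


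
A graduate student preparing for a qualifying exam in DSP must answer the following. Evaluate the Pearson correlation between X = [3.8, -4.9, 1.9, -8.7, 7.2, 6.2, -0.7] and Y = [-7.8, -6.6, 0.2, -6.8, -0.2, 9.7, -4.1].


Pearson correlation coefficient (population):
r = cov(X,Y) / (std(X) * std(Y))
Mean X = 0.6857, Mean Y = -2.2286
Cov(X,Y) = 19.215306
Std(X) = 5.414644, Std(Y) = 5.692781
r = 0.6234

0.6234


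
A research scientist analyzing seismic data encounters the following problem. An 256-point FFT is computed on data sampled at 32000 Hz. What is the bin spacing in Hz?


DFT frequency resolution:
df = fs / N
   = 32000 / 256
   = 125.0 Hz

125.0 Hz


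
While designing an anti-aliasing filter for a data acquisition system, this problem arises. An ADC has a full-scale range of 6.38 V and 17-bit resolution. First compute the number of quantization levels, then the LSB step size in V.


Step 1 — number of quantization levels:
L = 2^N = 2^17 = 131072

Step 2 — LSB step size:
delta = Vfs / L
      = 6.38 / 131072
      = 4.868e-05 V

Levels = 131072; step size = 4.868e-05 V


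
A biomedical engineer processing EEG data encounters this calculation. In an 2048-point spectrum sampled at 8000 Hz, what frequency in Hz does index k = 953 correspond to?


Frequency of DFT bin k:
f_k = k * fs / N
    = 953 * 8000 / 2048
    = 7624000 / 2048
    = 3722.656 Hz

3722.656 Hz


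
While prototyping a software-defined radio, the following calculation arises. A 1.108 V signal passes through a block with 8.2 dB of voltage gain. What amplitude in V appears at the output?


Output voltage from dB gain:
V_out = V_in * 10^(gain_dB / 20)
      = 1.108 * 10^(8.2 / 20)
      = 1.108 * 2.570396
      = 2.848 V

2.848 V


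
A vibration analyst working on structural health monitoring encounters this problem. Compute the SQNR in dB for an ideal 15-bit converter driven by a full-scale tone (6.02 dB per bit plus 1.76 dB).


Theoretical SNR for a full-scale sinusoid:
SNR = 6.02 * N + 1.76
    = 6.02 * 15 + 1.76
    = 90.3 + 1.76
    = 92.06 dB

92.06 dB


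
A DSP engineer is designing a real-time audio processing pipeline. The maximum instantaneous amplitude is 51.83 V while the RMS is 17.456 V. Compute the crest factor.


Crest factor is the ratio of peak to RMS:
CF = V_peak / V_rms
   = 51.83 / 17.456
   = 2.9692

2.9692


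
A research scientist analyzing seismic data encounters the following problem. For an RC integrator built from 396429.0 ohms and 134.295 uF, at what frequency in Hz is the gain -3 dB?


Cutoff frequency of a first-order RC filter:
fc = 1 / (2 * pi * R * C)
C = 134.295 uF = 0.000134295 F
fc = 1 / (2 * pi * 396429.0 * 0.000134295)
   = 1 / 334.50693720685
   = 0.002989 Hz

0.002989 Hz


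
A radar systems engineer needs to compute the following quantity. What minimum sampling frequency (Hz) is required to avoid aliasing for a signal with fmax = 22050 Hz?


The Nyquist rate is twice the maximum frequency component.
fs_min = 2 * fmax
      = 2 * 22050
      = 44100 Hz

44100


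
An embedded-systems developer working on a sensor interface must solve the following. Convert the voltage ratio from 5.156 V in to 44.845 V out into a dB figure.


Voltage gain in dB:
G = 20 * log10(Vout / Vin)
  = 20 * log10(44.845 / 5.156)
  = 20 * log10(8.697634)
  = 20 * 0.939401
  = 18.79 dB

18.79 dB


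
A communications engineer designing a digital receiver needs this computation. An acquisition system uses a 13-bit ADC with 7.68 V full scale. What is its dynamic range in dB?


Dynamic range from full-scale to LSB:
V_min = V_max / 2^bits = 7.68 / 2^13
DR = 20 * log10(V_max / V_min)
   = 20 * log10(2^13)
   = 20 * 13 * log10(2)
   = 78.27 dB

78.27 dB


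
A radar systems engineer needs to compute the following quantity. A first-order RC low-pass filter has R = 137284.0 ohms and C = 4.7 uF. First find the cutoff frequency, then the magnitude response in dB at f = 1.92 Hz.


Step 1 — cutoff frequency:
fc = 1 / (2*pi*R*C)
C = 4.7 uF = 4.7e-06 F
fc = 1 / (2*pi*137284.0*4.7e-06)
   = 0.246662 Hz

Step 2 — magnitude at f = 1.92 Hz:
|H(f)| = 1 / sqrt(1 + (f/fc)^2)
f/fc = 1.92 / 0.246662 = 7.783931
|H| = 1 / sqrt(1 + 60.589582) = 0.1274226
|H|_dB = 20*log10(0.1274226) = -17.9 dB

fc = 0.246662 Hz; |H(1.92 Hz)| = -17.9 dB


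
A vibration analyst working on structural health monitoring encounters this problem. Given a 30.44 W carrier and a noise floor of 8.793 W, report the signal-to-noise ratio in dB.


SNR in decibels:
SNR = 10 * log10(Ps / Pn)
    = 10 * log10(30.44 / 8.793)
    = 10 * log10(3.4618)
    = 10 * 0.5393
    = 5.39 dB

5.39 dB


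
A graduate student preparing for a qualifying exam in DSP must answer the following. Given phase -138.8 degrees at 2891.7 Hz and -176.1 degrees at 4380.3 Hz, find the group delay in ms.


Group delay from phase difference:
tau = -d(phi)/d(omega)
d(phi) = -37.3 deg = -0.651008 rad
d(omega) = 2*pi*(4380.3 - 2891.7) = 9353.1496 rad/s
tau = -(-0.651008) / 9353.1496
    = 0.0696 ms

0.0696 ms


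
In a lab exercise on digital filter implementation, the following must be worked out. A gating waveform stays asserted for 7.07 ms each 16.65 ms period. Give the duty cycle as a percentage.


Duty cycle as a percentage:
DC = (t_on / T) * 100
   = (7.07 / 16.65) * 100
   = 0.424625 * 100
   = 42.46 %

42.46 %


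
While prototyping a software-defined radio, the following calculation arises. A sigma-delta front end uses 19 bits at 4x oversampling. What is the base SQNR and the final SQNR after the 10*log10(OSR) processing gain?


Step 1 — baseline SQNR at Nyquist:
SQNR_base = 6.02*N + 1.76
          = 6.02*19 + 1.76
          = 116.14 dB

Step 2 — oversampling processing gain:
G = 10*log10(OSR) = 10*log10(4) = 6.02 dB

Step 3 — total:
SQNR_total = 116.14 + 6.02 = 122.16 dB

Base SQNR = 116.14 dB; oversampled SQNR = 122.16 dB


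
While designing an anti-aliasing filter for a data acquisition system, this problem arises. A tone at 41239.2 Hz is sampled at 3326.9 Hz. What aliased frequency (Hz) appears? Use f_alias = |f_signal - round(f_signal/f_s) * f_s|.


Compute the nearest integer multiple of fs to the signal:
n = round(41239.2 / 3326.9) = 12
f_alias = |41239.2 - 12 * 3326.9|
        = |41239.2 - 39922.8|
        = 1316.4 Hz

1316.4


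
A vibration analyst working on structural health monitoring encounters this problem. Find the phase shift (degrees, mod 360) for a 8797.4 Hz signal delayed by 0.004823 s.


Phase shift from frequency and time delay:
phi = 360 * f * t_delay
    = 360 * 8797.4 * 0.004823
    = 15274.75 degrees
    mod 360 = 154.75 degrees

154.75 degrees


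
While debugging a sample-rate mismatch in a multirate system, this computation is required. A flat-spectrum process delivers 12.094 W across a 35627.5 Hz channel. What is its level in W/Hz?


Power spectral density:
PSD = P / BW
    = 12.094 / 35627.5
    = 0.00033946 W/Hz

0.00033946 W/Hz


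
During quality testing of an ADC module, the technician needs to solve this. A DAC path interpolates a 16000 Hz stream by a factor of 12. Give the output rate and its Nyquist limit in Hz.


Step 1 — output sample rate after interpolation by L:
fs_out = L * fs_in = 12 * 16000 = 192000 Hz

Step 2 — Nyquist frequency of the output stream:
f_Nyq = fs_out / 2 = 192000 / 2 = 96000.0 Hz

fs_out = 192000 Hz; f_Nyquist = 96000.0 Hz


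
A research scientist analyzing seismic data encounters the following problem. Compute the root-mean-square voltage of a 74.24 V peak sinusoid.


RMS voltage for a sinusoidal waveform:
V_rms = V_peak / sqrt(2)
      = 74.24 / 1.414214
      = 52.496 V

52.496 V


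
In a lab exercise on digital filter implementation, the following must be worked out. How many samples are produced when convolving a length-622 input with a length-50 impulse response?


Linear convolution output length:
L = N + M - 1
  = 622 + 50 - 1
  = 671 samples

671


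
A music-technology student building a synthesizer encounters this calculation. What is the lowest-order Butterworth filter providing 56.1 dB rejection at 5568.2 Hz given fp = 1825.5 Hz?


Butterworth filter order formula:
n = log10(10^(A/10) - 1) / (2 * log10(f_stop/f_pass))
10^(56.1/10) - 1 = 407379.2778
f_stop/f_pass = 5568.2 / 1825.5 = 3.0502
n = 5.7915 -> ceil = 6

6


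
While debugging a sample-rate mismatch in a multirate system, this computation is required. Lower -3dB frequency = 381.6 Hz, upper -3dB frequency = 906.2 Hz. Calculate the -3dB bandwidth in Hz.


Bandwidth is the difference of -3dB frequencies:
BW = f_high - f_low
   = 906.2 - 381.6
   = 524.6 Hz

524.6 Hz


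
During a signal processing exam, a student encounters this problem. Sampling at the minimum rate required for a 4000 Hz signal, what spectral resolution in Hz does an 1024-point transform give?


Step 1 — Nyquist sampling rate:
fs = 2 * fmax = 2 * 4000 = 8000 Hz

Step 2 — DFT bin spacing:
df = fs / N = 8000 / 1024 = 7.8125 Hz

7.8125 Hz


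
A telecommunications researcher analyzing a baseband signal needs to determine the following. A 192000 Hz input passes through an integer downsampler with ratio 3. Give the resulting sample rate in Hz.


Decimation reduces the sample rate:
fs_out = fs_in / M
       = 192000 / 3
       = 64000.0 Hz

64000.0 Hz


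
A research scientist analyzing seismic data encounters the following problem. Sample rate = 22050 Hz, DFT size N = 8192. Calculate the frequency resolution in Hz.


DFT frequency resolution:
df = fs / N
   = 22050 / 8192
   = 2.6917 Hz

2.6917 Hz


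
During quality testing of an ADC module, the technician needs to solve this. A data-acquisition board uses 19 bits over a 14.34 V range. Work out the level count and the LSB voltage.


Step 1 — number of quantization levels:
L = 2^N = 2^19 = 524288

Step 2 — LSB step size:
delta = Vfs / L
      = 14.34 / 524288
      = 2.735e-05 V

Levels = 524288; step size = 2.735e-05 V


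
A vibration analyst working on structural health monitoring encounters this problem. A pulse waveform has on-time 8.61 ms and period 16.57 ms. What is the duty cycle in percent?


Duty cycle as a percentage:
DC = (t_on / T) * 100
   = (8.61 / 16.57) * 100
   = 0.519614 * 100
   = 51.96 %

51.96 %


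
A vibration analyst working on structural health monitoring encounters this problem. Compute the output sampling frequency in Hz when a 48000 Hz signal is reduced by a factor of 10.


Decimation reduces the sample rate:
fs_out = fs_in / M
       = 48000 / 10
       = 4800.0 Hz

4800.0 Hz


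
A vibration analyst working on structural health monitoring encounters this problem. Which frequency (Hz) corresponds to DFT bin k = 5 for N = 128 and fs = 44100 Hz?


Frequency of DFT bin k:
f_k = k * fs / N
    = 5 * 44100 / 128
    = 220500 / 128
    = 1722.656 Hz

1722.656 Hz


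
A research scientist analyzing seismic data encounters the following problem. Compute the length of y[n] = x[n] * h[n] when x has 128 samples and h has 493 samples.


Linear convolution output length:
L = N + M - 1
  = 128 + 493 - 1
  = 620 samples

620


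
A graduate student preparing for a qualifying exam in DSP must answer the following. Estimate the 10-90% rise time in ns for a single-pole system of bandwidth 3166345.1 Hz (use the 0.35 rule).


Rise time from bandwidth relationship:
tr = 0.35 / BW
   = 0.35 / 3166345.1
   = 1.105375406e-07 s
   = 110.5375 ns

110.5375 ns


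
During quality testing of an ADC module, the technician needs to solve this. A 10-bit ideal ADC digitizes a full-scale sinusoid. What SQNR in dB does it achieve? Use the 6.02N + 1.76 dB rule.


Theoretical SNR for a full-scale sinusoid:
SNR = 6.02 * N + 1.76
    = 6.02 * 10 + 1.76
    = 60.2 + 1.76
    = 61.96 dB

61.96 dB


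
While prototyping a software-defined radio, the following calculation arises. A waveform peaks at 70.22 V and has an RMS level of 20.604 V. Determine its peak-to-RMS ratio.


Crest factor is the ratio of peak to RMS:
CF = V_peak / V_rms
   = 70.22 / 20.604
   = 3.4081

3.4081


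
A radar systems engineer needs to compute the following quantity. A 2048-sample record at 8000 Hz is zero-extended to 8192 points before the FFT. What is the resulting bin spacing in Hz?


Frequency resolution after zero-padding:
N_padded = 2048 * 4 = 8192
df = fs / N_padded
   = 8000 / 8192
   = 0.9766 Hz

0.9766 Hz


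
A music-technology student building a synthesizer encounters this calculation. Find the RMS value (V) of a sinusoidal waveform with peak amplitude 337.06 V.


RMS voltage for a sinusoidal waveform:
V_rms = V_peak / sqrt(2)
      = 337.06 / 1.414214
      = 238.337 V

238.337 V


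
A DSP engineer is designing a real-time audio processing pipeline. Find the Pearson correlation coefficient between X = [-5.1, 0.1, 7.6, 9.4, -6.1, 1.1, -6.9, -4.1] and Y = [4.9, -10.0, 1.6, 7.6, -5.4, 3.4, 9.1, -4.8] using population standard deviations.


Pearson correlation coefficient (population):
r = cov(X,Y) / (std(X) * std(Y))
Mean X = -0.5, Mean Y = 0.8
Cov(X,Y) = 6.7975
Std(X) = 5.841447, Std(Y) = 6.381418
r = 0.1824

0.1824


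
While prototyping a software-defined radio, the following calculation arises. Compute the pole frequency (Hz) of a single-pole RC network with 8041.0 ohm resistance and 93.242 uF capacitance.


Cutoff frequency of a first-order RC filter:
fc = 1 / (2 * pi * R * C)
C = 93.242 uF = 9.3242e-05 F
fc = 1 / (2 * pi * 8041.0 * 9.3242e-05)
   = 1 / 4.7108742426372
   = 0.212275 Hz

0.212275 Hz


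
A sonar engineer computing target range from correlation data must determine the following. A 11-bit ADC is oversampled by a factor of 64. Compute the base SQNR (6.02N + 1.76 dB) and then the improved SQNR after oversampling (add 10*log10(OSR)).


Step 1 — baseline SQNR at Nyquist:
SQNR_base = 6.02*N + 1.76
          = 6.02*11 + 1.76
          = 67.98 dB

Step 2 — oversampling processing gain:
G = 10*log10(OSR) = 10*log10(64) = 18.06 dB

Step 3 — total:
SQNR_total = 67.98 + 18.06 = 86.04 dB

Base SQNR = 67.98 dB; oversampled SQNR = 86.04 dB


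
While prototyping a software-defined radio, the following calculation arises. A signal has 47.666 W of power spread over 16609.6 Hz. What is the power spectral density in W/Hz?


Power spectral density:
PSD = P / BW
    = 47.666 / 16609.6
    = 0.00286979 W/Hz

0.00286979 W/Hz


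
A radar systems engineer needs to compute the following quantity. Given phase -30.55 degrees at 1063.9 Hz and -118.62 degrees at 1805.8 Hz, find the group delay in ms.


Group delay from phase difference:
tau = -d(phi)/d(omega)
d(phi) = -88.07 deg = -1.537111 rad
d(omega) = 2*pi*(1805.8 - 1063.9) = 4661.4952 rad/s
tau = -(-1.537111) / 4661.4952
    = 0.3297 ms

0.3297 ms


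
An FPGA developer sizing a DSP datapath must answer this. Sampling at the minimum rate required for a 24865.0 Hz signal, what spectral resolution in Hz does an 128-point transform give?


Step 1 — Nyquist sampling rate:
fs = 2 * fmax = 2 * 24865.0 = 49730.0 Hz

Step 2 — DFT bin spacing:
df = fs / N = 49730.0 / 128 = 388.5156 Hz

388.5156 Hz


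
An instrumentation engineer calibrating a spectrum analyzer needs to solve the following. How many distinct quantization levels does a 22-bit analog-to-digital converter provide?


Number of quantization levels = 2^N
= 2^22
= 4194304

4194304


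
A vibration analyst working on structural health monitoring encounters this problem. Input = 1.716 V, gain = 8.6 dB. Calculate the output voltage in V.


Output voltage from dB gain:
V_out = V_in * 10^(gain_dB / 20)
      = 1.716 * 10^(8.6 / 20)
      = 1.716 * 2.691535
      = 4.6187 V

4.6187 V


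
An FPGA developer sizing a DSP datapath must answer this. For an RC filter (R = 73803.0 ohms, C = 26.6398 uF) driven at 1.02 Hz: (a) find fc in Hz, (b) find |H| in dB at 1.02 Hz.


Step 1 — cutoff frequency:
fc = 1 / (2*pi*R*C)
C = 26.6398 uF = 2.66398e-05 F
fc = 1 / (2*pi*73803.0*2.66398e-05)
   = 0.0809497 Hz

Step 2 — magnitude at f = 1.02 Hz:
|H(f)| = 1 / sqrt(1 + (f/fc)^2)
f/fc = 1.02 / 0.0809497 = 12.600417
|H| = 1 / sqrt(1 + 158.770509) = 0.0791137
|H|_dB = 20*log10(0.0791137) = -22.03 dB

fc = 0.0809497 Hz; |H(1.02 Hz)| = -22.03 dB


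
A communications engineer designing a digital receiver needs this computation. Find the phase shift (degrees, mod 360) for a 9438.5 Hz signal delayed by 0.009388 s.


Phase shift from frequency and time delay:
phi = 360 * f * t_delay
    = 360 * 9438.5 * 0.009388
    = 31899.11 degrees
    mod 360 = 219.11 degrees

219.11 degrees


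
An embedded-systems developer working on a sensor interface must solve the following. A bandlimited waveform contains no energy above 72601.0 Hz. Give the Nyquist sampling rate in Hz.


The Nyquist rate is twice the maximum frequency component.
fs_min = 2 * fmax
      = 2 * 72601.0
      = 145202.0 Hz

145202.0


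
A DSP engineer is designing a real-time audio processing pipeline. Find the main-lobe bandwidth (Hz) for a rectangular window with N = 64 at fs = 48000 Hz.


Main lobe width for a rectangular window:
Width = 2 * fs / N
      = 2 * 48000 / 64
      = 96000 / 64
      = 1500.0 Hz

1500.0 Hz


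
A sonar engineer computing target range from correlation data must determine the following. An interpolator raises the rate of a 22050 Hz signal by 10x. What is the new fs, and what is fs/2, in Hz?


Step 1 — output sample rate after interpolation by L:
fs_out = L * fs_in = 10 * 22050 = 220500 Hz

Step 2 — Nyquist frequency of the output stream:
f_Nyq = fs_out / 2 = 220500 / 2 = 110250.0 Hz

fs_out = 220500 Hz; f_Nyquist = 110250.0 Hz


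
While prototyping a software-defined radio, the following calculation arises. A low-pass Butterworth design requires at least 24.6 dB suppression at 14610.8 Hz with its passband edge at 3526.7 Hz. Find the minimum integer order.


Butterworth filter order formula:
n = log10(10^(A/10) - 1) / (2 * log10(f_stop/f_pass))
10^(24.6/10) - 1 = 287.4032
f_stop/f_pass = 14610.8 / 3526.7 = 4.1429
n = 1.9913 -> ceil = 2

2


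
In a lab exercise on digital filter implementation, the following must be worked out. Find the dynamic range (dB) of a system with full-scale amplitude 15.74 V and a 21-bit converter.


Dynamic range from full-scale to LSB:
V_min = V_max / 2^bits = 15.74 / 2^21
DR = 20 * log10(V_max / V_min)
   = 20 * log10(2^21)
   = 20 * 21 * log10(2)
   = 126.43 dB

126.43 dB


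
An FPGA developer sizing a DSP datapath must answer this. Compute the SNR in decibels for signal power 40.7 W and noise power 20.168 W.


SNR in decibels:
SNR = 10 * log10(Ps / Pn)
    = 10 * log10(40.7 / 20.168)
    = 10 * log10(2.018)
    = 10 * 0.3049
    = 3.05 dB

3.05 dB


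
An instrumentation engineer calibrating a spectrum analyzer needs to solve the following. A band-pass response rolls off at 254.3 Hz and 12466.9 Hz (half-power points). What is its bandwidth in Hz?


Bandwidth is the difference of -3dB frequencies:
BW = f_high - f_low
   = 12466.9 - 254.3
   = 12212.6 Hz

12212.6 Hz


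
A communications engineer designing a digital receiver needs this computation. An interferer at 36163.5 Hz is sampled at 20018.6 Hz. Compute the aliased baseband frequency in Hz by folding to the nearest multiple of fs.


Compute the nearest integer multiple of fs to the signal:
n = round(36163.5 / 20018.6) = 2
f_alias = |36163.5 - 2 * 20018.6|
        = |36163.5 - 40037.2|
        = 3873.7 Hz

3873.7


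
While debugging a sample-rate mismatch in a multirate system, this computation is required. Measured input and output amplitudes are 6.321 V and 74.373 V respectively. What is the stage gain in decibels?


Voltage gain in dB:
G = 20 * log10(Vout / Vin)
  = 20 * log10(74.373 / 6.321)
  = 20 * log10(11.766018)
  = 20 * 1.07063
  = 21.41 dB

21.41 dB


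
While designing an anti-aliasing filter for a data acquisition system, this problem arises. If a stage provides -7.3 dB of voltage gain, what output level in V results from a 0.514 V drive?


Output voltage from dB gain:
V_out = V_in * 10^(gain_dB / 20)
      = 0.514 * 10^(-7.3 / 20)
      = 0.514 * 0.431519
      = 0.2218 V

0.2218 V


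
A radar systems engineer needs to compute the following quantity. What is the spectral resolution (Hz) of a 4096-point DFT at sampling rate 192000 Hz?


DFT frequency resolution:
df = fs / N
   = 192000 / 4096
   = 46.875 Hz

46.875 Hz


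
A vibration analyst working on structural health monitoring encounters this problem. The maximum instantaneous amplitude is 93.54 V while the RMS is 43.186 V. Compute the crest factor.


Crest factor is the ratio of peak to RMS:
CF = V_peak / V_rms
   = 93.54 / 43.186
   = 2.166

2.166


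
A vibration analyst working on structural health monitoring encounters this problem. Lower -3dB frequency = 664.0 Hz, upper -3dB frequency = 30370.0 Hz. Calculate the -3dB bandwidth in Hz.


Bandwidth is the difference of -3dB frequencies:
BW = f_high - f_low
   = 30370.0 - 664.0
   = 29706.0 Hz

29706.0 Hz


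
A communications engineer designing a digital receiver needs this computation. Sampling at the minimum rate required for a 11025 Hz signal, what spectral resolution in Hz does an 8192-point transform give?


Step 1 — Nyquist sampling rate:
fs = 2 * fmax = 2 * 11025 = 22050 Hz

Step 2 — DFT bin spacing:
df = fs / N = 22050 / 8192 = 2.6917 Hz

2.6917 Hz


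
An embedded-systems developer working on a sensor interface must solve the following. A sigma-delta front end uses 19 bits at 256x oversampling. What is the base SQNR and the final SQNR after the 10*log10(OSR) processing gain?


Step 1 — baseline SQNR at Nyquist:
SQNR_base = 6.02*N + 1.76
          = 6.02*19 + 1.76
          = 116.14 dB

Step 2 — oversampling processing gain:
G = 10*log10(OSR) = 10*log10(256) = 24.08 dB

Step 3 — total:
SQNR_total = 116.14 + 24.08 = 140.22 dB

Base SQNR = 116.14 dB; oversampled SQNR = 140.22 dB


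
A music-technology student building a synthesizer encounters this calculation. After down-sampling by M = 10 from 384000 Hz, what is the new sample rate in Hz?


Decimation reduces the sample rate:
fs_out = fs_in / M
       = 384000 / 10
       = 38400.0 Hz

38400.0 Hz


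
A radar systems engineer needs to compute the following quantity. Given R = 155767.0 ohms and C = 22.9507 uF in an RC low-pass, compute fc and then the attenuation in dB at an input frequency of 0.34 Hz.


Step 1 — cutoff frequency:
fc = 1 / (2*pi*R*C)
C = 22.9507 uF = 2.29507e-05 F
fc = 1 / (2*pi*155767.0*2.29507e-05)
   = 0.0445193 Hz

Step 2 — magnitude at f = 0.34 Hz:
|H(f)| = 1 / sqrt(1 + (f/fc)^2)
f/fc = 0.34 / 0.0445193 = 7.637137
|H| = 1 / sqrt(1 + 58.325862) = 0.1298309
|H|_dB = 20*log10(0.1298309) = -17.73 dB

fc = 0.0445193 Hz; |H(0.34 Hz)| = -17.73 dB


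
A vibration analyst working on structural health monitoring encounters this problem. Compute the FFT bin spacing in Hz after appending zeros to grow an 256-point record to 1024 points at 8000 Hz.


Frequency resolution after zero-padding:
N_padded = 256 * 4 = 1024
df = fs / N_padded
   = 8000 / 1024
   = 7.8125 Hz

7.8125 Hz


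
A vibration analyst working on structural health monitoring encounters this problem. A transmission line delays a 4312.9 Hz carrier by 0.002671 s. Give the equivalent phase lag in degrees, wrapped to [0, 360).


Phase shift from frequency and time delay:
phi = 360 * f * t_delay
    = 360 * 4312.9 * 0.002671
    = 4147.11 degrees
    mod 360 = 187.11 degrees

187.11 degrees


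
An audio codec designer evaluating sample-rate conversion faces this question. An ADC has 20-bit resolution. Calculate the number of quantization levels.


Number of quantization levels = 2^N
= 2^20
= 1048576

1048576


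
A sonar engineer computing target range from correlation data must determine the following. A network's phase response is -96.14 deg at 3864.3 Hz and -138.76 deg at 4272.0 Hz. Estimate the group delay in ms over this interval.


Group delay from phase difference:
tau = -d(phi)/d(omega)
d(phi) = -42.62 deg = -0.743859 rad
d(omega) = 2*pi*(4272.0 - 3864.3) = 2561.6546 rad/s
tau = -(-0.743859) / 2561.6546
    = 0.2904 ms

0.2904 ms


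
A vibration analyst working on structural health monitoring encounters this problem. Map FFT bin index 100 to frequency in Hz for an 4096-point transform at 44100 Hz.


Frequency of DFT bin k:
f_k = k * fs / N
    = 100 * 44100 / 4096
    = 4410000 / 4096
    = 1076.66 Hz

1076.66 Hz


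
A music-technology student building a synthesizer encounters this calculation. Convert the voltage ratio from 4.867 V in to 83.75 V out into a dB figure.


Voltage gain in dB:
G = 20 * log10(Vout / Vin)
  = 20 * log10(83.75 / 4.867)
  = 20 * log10(17.207725)
  = 20 * 1.235723
  = 24.71 dB

24.71 dB


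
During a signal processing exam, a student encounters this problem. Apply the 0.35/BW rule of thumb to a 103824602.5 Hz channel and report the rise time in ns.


Rise time from bandwidth relationship:
tr = 0.35 / BW
   = 0.35 / 103824602.5
   = 3.371069974e-09 s
   = 3.3711 ns

3.3711 ns


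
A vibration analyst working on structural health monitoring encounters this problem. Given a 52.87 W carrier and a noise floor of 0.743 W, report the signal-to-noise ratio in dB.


SNR in decibels:
SNR = 10 * log10(Ps / Pn)
    = 10 * log10(52.87 / 0.743)
    = 10 * log10(71.1575)
    = 10 * 1.8522
    = 18.52 dB

18.52 dB


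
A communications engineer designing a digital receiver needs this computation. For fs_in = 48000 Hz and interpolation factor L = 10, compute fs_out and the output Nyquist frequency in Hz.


Step 1 — output sample rate after interpolation by L:
fs_out = L * fs_in = 10 * 48000 = 480000 Hz

Step 2 — Nyquist frequency of the output stream:
f_Nyq = fs_out / 2 = 480000 / 2 = 240000.0 Hz

fs_out = 480000 Hz; f_Nyquist = 240000.0 Hz


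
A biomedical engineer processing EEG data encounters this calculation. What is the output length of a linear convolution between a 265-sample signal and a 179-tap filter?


Linear convolution output length:
L = N + M - 1
  = 265 + 179 - 1
  = 443 samples

443


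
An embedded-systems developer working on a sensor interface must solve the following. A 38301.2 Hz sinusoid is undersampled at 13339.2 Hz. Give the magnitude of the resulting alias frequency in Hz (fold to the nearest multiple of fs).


Compute the nearest integer multiple of fs to the signal:
n = round(38301.2 / 13339.2) = 3
f_alias = |38301.2 - 3 * 13339.2|
        = |38301.2 - 40017.6|
        = 1716.4 Hz

1716.4


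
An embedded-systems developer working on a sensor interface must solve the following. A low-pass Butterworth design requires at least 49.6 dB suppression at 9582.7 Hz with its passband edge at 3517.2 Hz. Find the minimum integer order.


Butterworth filter order formula:
n = log10(10^(A/10) - 1) / (2 * log10(f_stop/f_pass))
10^(49.6/10) - 1 = 91200.0839
f_stop/f_pass = 9582.7 / 3517.2 = 2.7245
n = 5.6973 -> ceil = 6

6


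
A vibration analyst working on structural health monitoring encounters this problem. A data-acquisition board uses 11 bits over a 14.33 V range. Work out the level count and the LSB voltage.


Step 1 — number of quantization levels:
L = 2^N = 2^11 = 2048

Step 2 — LSB step size:
delta = Vfs / L
      = 14.33 / 2048
      = 0.00699707 V

Levels = 2048; step size = 0.00699707 V


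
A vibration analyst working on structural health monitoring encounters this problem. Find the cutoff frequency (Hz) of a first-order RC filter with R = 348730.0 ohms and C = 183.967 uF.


Cutoff frequency of a first-order RC filter:
fc = 1 / (2 * pi * R * C)
C = 183.967 uF = 0.000183967 F
fc = 1 / (2 * pi * 348730.0 * 0.000183967)
   = 1 / 403.09657157778
   = 0.002481 Hz

0.002481 Hz


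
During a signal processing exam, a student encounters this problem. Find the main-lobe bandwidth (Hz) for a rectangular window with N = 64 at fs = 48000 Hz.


Main lobe width for a rectangular window:
Width = 2 * fs / N
      = 2 * 48000 / 64
      = 96000 / 64
      = 1500.0 Hz

1500.0 Hz


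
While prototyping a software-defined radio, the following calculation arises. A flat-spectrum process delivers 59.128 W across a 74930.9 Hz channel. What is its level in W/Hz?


Power spectral density:
PSD = P / BW
    = 59.128 / 74930.9
    = 0.0007891 W/Hz

0.0007891 W/Hz


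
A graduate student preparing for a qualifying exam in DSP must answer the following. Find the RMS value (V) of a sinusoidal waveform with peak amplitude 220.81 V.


RMS voltage for a sinusoidal waveform:
V_rms = V_peak / sqrt(2)
      = 220.81 / 1.414214
      = 156.136 V

156.136 V


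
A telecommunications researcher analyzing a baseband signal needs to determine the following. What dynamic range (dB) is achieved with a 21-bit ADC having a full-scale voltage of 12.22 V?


Dynamic range from full-scale to LSB:
V_min = V_max / 2^bits = 12.22 / 2^21
DR = 20 * log10(V_max / V_min)
   = 20 * log10(2^21)
   = 20 * 21 * log10(2)
   = 126.43 dB

126.43 dB


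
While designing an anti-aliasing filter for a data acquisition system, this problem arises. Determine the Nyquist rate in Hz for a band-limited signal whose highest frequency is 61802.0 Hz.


The Nyquist rate is twice the maximum frequency component.
fs_min = 2 * fmax
      = 2 * 61802.0
      = 123604.0 Hz

123604.0


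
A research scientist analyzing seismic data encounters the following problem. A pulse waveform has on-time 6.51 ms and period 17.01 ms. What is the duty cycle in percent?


Duty cycle as a percentage:
DC = (t_on / T) * 100
   = (6.51 / 17.01) * 100
   = 0.382716 * 100
   = 38.27 %

38.27 %


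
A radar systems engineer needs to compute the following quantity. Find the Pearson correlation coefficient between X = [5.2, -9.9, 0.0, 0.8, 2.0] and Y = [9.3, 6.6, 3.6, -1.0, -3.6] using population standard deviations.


Pearson correlation coefficient (population):
r = cov(X,Y) / (std(X) * std(Y))
Mean X = -0.38, Mean Y = 2.98
Cov(X,Y) = -3.8636
Std(X) = 5.07874, Std(Y) = 4.74485
r = -0.1603

-0.1603


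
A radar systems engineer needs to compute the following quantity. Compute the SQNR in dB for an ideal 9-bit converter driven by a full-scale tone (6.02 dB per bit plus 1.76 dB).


Theoretical SNR for a full-scale sinusoid:
SNR = 6.02 * N + 1.76
    = 6.02 * 9 + 1.76
    = 54.18 + 1.76
    = 55.94 dB

55.94 dB


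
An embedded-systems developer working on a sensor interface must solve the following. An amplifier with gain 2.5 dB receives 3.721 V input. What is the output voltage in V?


Output voltage from dB gain:
V_out = V_in * 10^(gain_dB / 20)
      = 3.721 * 10^(2.5 / 20)
      = 3.721 * 1.333521
      = 4.962 V

4.962 V


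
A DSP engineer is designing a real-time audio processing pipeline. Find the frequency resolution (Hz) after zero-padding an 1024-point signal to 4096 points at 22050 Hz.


Frequency resolution after zero-padding:
N_padded = 1024 * 4 = 4096
df = fs / N_padded
   = 22050 / 4096
   = 5.3833 Hz

5.3833 Hz


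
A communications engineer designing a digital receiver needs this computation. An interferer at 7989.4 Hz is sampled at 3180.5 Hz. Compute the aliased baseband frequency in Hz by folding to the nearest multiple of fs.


Compute the nearest integer multiple of fs to the signal:
n = round(7989.4 / 3180.5) = 3
f_alias = |7989.4 - 3 * 3180.5|
        = |7989.4 - 9541.5|
        = 1552.1 Hz

1552.1


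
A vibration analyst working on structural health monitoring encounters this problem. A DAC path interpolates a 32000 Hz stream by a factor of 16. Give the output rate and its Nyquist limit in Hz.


Step 1 — output sample rate after interpolation by L:
fs_out = L * fs_in = 16 * 32000 = 512000 Hz

Step 2 — Nyquist frequency of the output stream:
f_Nyq = fs_out / 2 = 512000 / 2 = 256000.0 Hz

fs_out = 512000 Hz; f_Nyquist = 256000.0 Hz


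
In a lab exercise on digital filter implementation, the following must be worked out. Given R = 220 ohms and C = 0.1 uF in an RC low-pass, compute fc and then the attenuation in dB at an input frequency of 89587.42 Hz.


Step 1 — cutoff frequency:
fc = 1 / (2*pi*R*C)
C = 0.1 uF = 1e-07 F
fc = 1 / (2*pi*220*1e-07)
   = 7234.316 Hz

Step 2 — magnitude at f = 89587.42 Hz:
|H(f)| = 1 / sqrt(1 + (f/fc)^2)
f/fc = 89587.42 / 7234.316 = 12.383675
|H| = 1 / sqrt(1 + 153.355407) = 0.0804895
|H|_dB = 20*log10(0.0804895) = -21.89 dB

fc = 7234.316 Hz; |H(89587.42 Hz)| = -21.89 dB


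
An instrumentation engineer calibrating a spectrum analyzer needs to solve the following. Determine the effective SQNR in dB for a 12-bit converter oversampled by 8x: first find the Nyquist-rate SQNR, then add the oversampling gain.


Step 1 — baseline SQNR at Nyquist:
SQNR_base = 6.02*N + 1.76
          = 6.02*12 + 1.76
          = 74.0 dB

Step 2 — oversampling processing gain:
G = 10*log10(OSR) = 10*log10(8) = 9.03 dB

Step 3 — total:
SQNR_total = 74.0 + 9.03 = 83.03 dB

Base SQNR = 74.0 dB; oversampled SQNR = 83.03 dB


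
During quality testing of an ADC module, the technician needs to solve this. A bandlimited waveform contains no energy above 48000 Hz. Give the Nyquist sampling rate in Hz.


The Nyquist rate is twice the maximum frequency component.
fs_min = 2 * fmax
      = 2 * 48000
      = 96000 Hz

96000


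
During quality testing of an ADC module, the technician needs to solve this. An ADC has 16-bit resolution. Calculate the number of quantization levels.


Number of quantization levels = 2^N
= 2^16
= 65536

65536


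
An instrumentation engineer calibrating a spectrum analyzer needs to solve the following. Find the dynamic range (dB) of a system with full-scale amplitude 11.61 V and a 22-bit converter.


Dynamic range from full-scale to LSB:
V_min = V_max / 2^bits = 11.61 / 2^22
DR = 20 * log10(V_max / V_min)
   = 20 * log10(2^22)
   = 20 * 22 * log10(2)
   = 132.45 dB

132.45 dB


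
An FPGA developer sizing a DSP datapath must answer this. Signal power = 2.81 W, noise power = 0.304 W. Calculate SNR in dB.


SNR in decibels:
SNR = 10 * log10(Ps / Pn)
    = 10 * log10(2.81 / 0.304)
    = 10 * log10(9.2434)
    = 10 * 0.9658
    = 9.66 dB

9.66 dB


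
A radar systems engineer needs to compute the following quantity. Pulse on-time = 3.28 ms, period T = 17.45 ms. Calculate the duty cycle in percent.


Duty cycle as a percentage:
DC = (t_on / T) * 100
   = (3.28 / 17.45) * 100
   = 0.187966 * 100
   = 18.8 %

18.8 %


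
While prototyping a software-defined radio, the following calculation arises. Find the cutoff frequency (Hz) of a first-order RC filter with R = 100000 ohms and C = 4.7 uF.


Cutoff frequency of a first-order RC filter:
fc = 1 / (2 * pi * R * C)
C = 4.7 uF = 4.7e-06 F
fc = 1 / (2 * pi * 100000 * 4.7e-06)
   = 1 / 2.9530970943744
   = 0.338628 Hz

0.338628 Hz


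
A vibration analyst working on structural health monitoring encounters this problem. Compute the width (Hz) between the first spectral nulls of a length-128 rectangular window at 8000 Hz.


Main lobe width for a rectangular window:
Width = 2 * fs / N
      = 2 * 8000 / 128
      = 16000 / 128
      = 125.0 Hz

125.0 Hz


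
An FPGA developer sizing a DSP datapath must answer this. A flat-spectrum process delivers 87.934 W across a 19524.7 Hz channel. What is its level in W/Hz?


Power spectral density:
PSD = P / BW
    = 87.934 / 19524.7
    = 0.00450373 W/Hz

0.00450373 W/Hz


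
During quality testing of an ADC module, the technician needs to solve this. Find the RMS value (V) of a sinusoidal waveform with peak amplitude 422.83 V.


RMS voltage for a sinusoidal waveform:
V_rms = V_peak / sqrt(2)
      = 422.83 / 1.414214
      = 298.986 V

298.986 V


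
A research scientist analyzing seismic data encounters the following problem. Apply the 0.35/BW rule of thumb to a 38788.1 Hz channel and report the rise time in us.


Rise time from bandwidth relationship:
tr = 0.35 / BW
   = 0.35 / 38788.1
   = 9.023386039e-06 s
   = 9.0234 us

9.0234 us


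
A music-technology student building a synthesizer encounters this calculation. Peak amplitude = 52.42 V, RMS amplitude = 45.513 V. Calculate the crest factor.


Crest factor is the ratio of peak to RMS:
CF = V_peak / V_rms
   = 52.42 / 45.513
   = 1.1518

1.1518


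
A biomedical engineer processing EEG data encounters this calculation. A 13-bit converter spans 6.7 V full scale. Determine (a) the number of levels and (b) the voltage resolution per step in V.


Step 1 — number of quantization levels:
L = 2^N = 2^13 = 8192

Step 2 — LSB step size:
delta = Vfs / L
      = 6.7 / 8192
      = 0.00081787 V

Levels = 8192; step size = 0.00081787 V


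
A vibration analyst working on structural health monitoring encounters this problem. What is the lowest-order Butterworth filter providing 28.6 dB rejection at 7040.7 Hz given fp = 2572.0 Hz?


Butterworth filter order formula:
n = log10(10^(A/10) - 1) / (2 * log10(f_stop/f_pass))
10^(28.6/10) - 1 = 723.436
f_stop/f_pass = 7040.7 / 2572.0 = 2.7374
n = 3.269 -> ceil = 4

4


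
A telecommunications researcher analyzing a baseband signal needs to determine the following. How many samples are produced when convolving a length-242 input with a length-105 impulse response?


Linear convolution output length:
L = N + M - 1
  = 242 + 105 - 1
  = 346 samples

346


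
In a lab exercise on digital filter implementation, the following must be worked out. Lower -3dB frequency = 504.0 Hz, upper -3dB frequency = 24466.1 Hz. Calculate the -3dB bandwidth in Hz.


Bandwidth is the difference of -3dB frequencies:
BW = f_high - f_low
   = 24466.1 - 504.0
   = 23962.1 Hz

23962.1 Hz


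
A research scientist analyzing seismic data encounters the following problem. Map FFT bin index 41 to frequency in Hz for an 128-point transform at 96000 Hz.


Frequency of DFT bin k:
f_k = k * fs / N
    = 41 * 96000 / 128
    = 3936000 / 128
    = 30750.0 Hz

30750.0 Hz


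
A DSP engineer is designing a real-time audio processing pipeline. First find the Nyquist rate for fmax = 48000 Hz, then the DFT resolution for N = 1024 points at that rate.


Step 1 — Nyquist sampling rate:
fs = 2 * fmax = 2 * 48000 = 96000 Hz

Step 2 — DFT bin spacing:
df = fs / N = 96000 / 1024 = 93.75 Hz

93.75 Hz


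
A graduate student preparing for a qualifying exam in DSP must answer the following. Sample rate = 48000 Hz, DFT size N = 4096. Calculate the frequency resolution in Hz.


DFT frequency resolution:
df = fs / N
   = 48000 / 4096
   = 11.7188 Hz

11.7188 Hz


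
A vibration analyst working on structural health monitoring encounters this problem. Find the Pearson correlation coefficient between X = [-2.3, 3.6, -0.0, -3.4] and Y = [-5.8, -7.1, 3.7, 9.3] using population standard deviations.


Pearson correlation coefficient (population):
r = cov(X,Y) / (std(X) * std(Y))
Mean X = -0.525, Mean Y = 0.025
Cov(X,Y) = -10.946875
Std(X) = 2.678969, Std(Y) = 6.786522
r = -0.6021

-0.6021


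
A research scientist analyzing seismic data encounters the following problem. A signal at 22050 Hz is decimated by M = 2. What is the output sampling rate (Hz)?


Decimation reduces the sample rate:
fs_out = fs_in / M
       = 22050 / 2
       = 11025.0 Hz

11025.0 Hz


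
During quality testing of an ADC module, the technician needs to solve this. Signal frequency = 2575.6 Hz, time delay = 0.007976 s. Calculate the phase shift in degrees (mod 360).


Phase shift from frequency and time delay:
phi = 360 * f * t_delay
    = 360 * 2575.6 * 0.007976
    = 7395.47 degrees
    mod 360 = 195.47 degrees

195.47 degrees
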